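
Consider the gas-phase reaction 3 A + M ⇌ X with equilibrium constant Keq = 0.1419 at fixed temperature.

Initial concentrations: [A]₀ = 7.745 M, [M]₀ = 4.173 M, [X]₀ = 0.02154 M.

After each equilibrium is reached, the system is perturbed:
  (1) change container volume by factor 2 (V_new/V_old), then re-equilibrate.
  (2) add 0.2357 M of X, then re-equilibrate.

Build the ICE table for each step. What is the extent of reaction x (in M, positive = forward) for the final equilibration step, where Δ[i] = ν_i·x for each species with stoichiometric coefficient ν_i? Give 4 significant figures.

x = -0.03713 M

Q₀ = 1.1110e-05 vs Keq = 0.1419 ⇒ Q<K, forward
Step 1:
                  A         M         X
  init        7.745     4.173   0.02154
  Δ          -5.894    -1.965     1.965
  eq          1.851     2.208     1.986
  solve Keq expr → x = 1.965; check Q = 0.1419
Then change container volume by factor 2 (V_new/V_old).
Step 2:
                  A         M         X
  init       0.9254     1.104    0.9932
  Δ          0.6725    0.2242   -0.2242
  eq          1.598     1.328     0.769
  solve Keq expr → x = -0.2242; check Q = 0.1419
Then add 0.2357 M of X.
Step 3:
                  A         M         X
  init        1.598     1.328     1.005
  Δ          0.1114   0.03713  -0.03713
  eq          1.709     1.365    0.9675
  solve Keq expr → x = -0.03713; check Q = 0.1419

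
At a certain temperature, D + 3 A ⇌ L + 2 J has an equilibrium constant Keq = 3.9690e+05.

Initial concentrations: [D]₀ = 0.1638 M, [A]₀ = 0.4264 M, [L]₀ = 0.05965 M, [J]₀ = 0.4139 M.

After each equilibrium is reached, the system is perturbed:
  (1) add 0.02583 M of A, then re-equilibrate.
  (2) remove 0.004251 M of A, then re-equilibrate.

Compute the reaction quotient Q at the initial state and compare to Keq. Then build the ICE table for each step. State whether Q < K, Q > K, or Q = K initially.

Q₀ = 0.8047; Q < K (proceeds forward)

Q₀ = 0.8047 vs Keq = 3.9690e+05 ⇒ Q<K, forward
Step 1:
                   D          A          L          J
  init        0.1638     0.4264    0.05965     0.4139
  Δ          -0.1354    -0.4063     0.1354     0.2709
  eq         0.02837     0.0201     0.1951     0.6848
  solve Keq expr → x = 0.1354; check Q = 3.9690e+05
Then add 0.02583 M of A.
Step 2:
                   D          A          L          J
  init       0.02837    0.04593     0.1951     0.6848
  Δ         -0.00766   -0.02298    0.00766    0.01532
  eq         0.02071    0.02295     0.2027     0.7001
  solve Keq expr → x = 0.00766; check Q = 3.9690e+05
Then remove 0.004251 M of A.
Step 3:
                   D          A          L          J
  init       0.02071     0.0187     0.2027     0.7001
  Δ         0.001237   0.003712  -0.001237  -0.002475
  eq         0.02194    0.02241     0.2015     0.6976
  solve Keq expr → x = -0.001237; check Q = 3.9690e+05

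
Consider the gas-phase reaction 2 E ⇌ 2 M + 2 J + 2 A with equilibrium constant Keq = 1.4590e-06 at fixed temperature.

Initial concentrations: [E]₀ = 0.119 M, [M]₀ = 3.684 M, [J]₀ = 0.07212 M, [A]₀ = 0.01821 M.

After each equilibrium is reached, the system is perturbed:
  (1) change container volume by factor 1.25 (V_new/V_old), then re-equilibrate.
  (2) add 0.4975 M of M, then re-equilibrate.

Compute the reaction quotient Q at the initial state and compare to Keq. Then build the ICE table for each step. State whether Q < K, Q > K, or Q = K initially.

Q₀ = 0.001653; Q > K (proceeds reverse)

Q₀ = 0.001653 vs Keq = 1.4590e-06 ⇒ Q>K, reverse
Step 1:
                    E           M           J           A
  Initial       0.119       3.684     0.07212     0.01821
  Change      0.01739    -0.01739    -0.01739    -0.01739
  Equil        0.1364       3.667     0.05473  8.2094e-04
  solve Keq expr → x = -0.008695; check Q = 1.4590e-06
Then change container volume by factor 1.25 (V_new/V_old).
Step 2:
                    E           M           J           A
  Initial      0.1091       2.933     0.04378  6.5675e-04
  Change  -3.5765e-04  3.5765e-04  3.5765e-04  3.5765e-04
  Equil        0.1088       2.934     0.04414    0.001014
  solve Keq expr → x = 1.7882e-04; check Q = 1.4590e-06
Then add 0.4975 M of M.
Step 3:
                    E           M           J           A
  Initial      0.1088       3.431     0.04414    0.001014
  Change   1.4308e-04 -1.4308e-04 -1.4308e-04 -1.4308e-04
  Equil        0.1089       3.431       0.044  8.7132e-04
  solve Keq expr → x = -7.1541e-05; check Q = 1.4590e-06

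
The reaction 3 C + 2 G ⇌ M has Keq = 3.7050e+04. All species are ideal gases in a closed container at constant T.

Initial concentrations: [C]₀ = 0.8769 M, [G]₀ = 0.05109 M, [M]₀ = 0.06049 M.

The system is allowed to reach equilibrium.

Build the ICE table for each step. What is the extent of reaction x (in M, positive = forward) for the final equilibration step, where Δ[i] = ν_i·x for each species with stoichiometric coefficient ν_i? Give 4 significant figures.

Q₀ = 34.37 vs Keq = 3.7050e+04 ⇒ Q<K, forward
Step 1:
                   C          G          M
  Initial     0.8769    0.05109    0.06049
  Change    -0.07348   -0.04899    0.02449
  Equil       0.8034   0.002103    0.08498
  solve Keq expr → x = 0.02449; check Q = 3.7050e+04

x = 0.02449 M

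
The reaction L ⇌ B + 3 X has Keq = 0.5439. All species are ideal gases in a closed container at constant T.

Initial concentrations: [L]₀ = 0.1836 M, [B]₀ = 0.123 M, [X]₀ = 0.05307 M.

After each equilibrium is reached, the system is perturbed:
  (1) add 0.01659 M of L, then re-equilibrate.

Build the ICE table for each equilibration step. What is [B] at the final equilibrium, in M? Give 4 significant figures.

[B]_eq = 0.2671 M

Q₀ = 1.0013e-04 vs Keq = 0.5439 ⇒ Q<K, forward
Step 1:
                  L         B         X
  I          0.1836     0.123   0.05307
  C         -0.1364    0.1364    0.4093
  E         0.04716    0.2594    0.4624
  solve Keq expr → x = 0.1364; check Q = 0.5439
Then add 0.01659 M of L.
Step 2:
                  L         B         X
  I         0.06375    0.2594    0.4624
  C        -0.00763   0.00763   0.02289
  E         0.05612    0.2671    0.4853
  solve Keq expr → x = 0.00763; check Q = 0.5439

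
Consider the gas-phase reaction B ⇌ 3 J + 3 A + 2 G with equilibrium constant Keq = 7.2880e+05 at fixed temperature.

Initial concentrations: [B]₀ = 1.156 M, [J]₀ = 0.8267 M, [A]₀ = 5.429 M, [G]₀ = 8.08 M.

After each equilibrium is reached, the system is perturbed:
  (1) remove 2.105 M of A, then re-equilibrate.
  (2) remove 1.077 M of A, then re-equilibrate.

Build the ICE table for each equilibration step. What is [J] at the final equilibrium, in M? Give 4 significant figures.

[J]_eq = 3.152 M

Q₀ = 5106 vs Keq = 7.2880e+05 ⇒ Q<K, forward
Step 1:
                   B          J          A          G
  Initial      1.156     0.8267      5.429       8.08
  Change      -0.546      1.638      1.638      1.092
  Equil         0.61      2.465      7.067      9.172
  solve Keq expr → x = 0.546; check Q = 7.2880e+05
Then remove 2.105 M of A.
Step 2:
                   B          J          A          G
  Initial       0.61      2.465      4.962      9.172
  Change     -0.1433     0.4299     0.4299     0.2866
  Equil       0.4667      2.895      5.392      9.459
  solve Keq expr → x = 0.1433; check Q = 7.2880e+05
Then remove 1.077 M of A.
Step 3:
                   B          J          A          G
  Initial     0.4667      2.895      4.315      9.459
  Change     -0.0858     0.2574     0.2574     0.1716
  Equil       0.3809      3.152      4.572       9.63
  solve Keq expr → x = 0.0858; check Q = 7.2880e+05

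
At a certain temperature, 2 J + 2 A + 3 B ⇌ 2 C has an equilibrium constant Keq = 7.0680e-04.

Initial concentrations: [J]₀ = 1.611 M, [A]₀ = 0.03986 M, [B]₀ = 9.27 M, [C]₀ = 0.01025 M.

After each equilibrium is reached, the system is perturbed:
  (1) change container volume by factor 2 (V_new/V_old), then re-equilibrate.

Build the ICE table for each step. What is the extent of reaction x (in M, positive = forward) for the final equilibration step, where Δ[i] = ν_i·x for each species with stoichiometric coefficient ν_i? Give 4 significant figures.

x = -0.004602 M

Q₀ = 3.1985e-05 vs Keq = 7.0680e-04 ⇒ Q<K, forward
Step 1:
                    J           A           B           C
  init          1.611     0.03986        9.27     0.01025
  Δ          -0.01699    -0.01699    -0.02549     0.01699
  eq            1.594     0.02287       9.245     0.02724
  solve Keq expr → x = 0.008495; check Q = 7.0680e-04
Then change container volume by factor 2 (V_new/V_old).
Step 2:
                    J           A           B           C
  init          0.797     0.01143       4.622     0.01362
  Δ          0.009205    0.009205     0.01381   -0.009205
  eq           0.8062     0.02064       4.636    0.004416
  solve Keq expr → x = -0.004602; check Q = 7.0680e-04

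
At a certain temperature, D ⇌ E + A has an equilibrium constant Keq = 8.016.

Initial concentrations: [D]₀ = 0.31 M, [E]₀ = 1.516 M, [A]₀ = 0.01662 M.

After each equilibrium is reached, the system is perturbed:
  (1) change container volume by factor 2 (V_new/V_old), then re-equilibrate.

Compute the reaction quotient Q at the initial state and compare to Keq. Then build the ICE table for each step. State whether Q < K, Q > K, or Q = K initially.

Q₀ = 0.08128; Q < K (proceeds forward)

Q₀ = 0.08128 vs Keq = 8.016 ⇒ Q<K, forward
Step 1:
                    D           E           A
  Initial        0.31       1.516     0.01662
  Change       -0.251       0.251       0.251
  Equil       0.05899       1.767      0.2676
  solve Keq expr → x = 0.251; check Q = 8.016
Then change container volume by factor 2 (V_new/V_old).
Step 2:
                    D           E           A
  Initial      0.0295      0.8835      0.1338
  Change     -0.01307     0.01307     0.01307
  Equil       0.01643      0.8966      0.1469
  solve Keq expr → x = 0.01307; check Q = 8.016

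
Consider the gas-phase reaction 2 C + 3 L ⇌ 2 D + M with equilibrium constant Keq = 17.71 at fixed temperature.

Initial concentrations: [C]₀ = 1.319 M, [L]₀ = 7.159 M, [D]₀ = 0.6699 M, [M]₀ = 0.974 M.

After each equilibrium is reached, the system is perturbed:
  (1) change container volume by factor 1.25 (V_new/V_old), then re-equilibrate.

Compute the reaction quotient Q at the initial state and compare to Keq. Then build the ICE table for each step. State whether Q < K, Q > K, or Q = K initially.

Q₀ = 6.8475e-04; Q < K (proceeds forward)

Q₀ = 6.8475e-04 vs Keq = 17.71 ⇒ Q<K, forward
Step 1:
                  C         L         D         M
  I           1.319     7.159    0.6699     0.974
  C           -1.27    -1.906      1.27    0.6352
  E         0.04858     5.253      1.94     1.609
  solve Keq expr → x = 0.6352; check Q = 17.71
Then change container volume by factor 1.25 (V_new/V_old).
Step 2:
                  C         L         D         M
  I         0.03886     4.203     1.552     1.287
  C         0.00911   0.01367  -0.00911 -0.004555
  E         0.04797     4.216     1.543     1.283
  solve Keq expr → x = -0.004555; check Q = 17.71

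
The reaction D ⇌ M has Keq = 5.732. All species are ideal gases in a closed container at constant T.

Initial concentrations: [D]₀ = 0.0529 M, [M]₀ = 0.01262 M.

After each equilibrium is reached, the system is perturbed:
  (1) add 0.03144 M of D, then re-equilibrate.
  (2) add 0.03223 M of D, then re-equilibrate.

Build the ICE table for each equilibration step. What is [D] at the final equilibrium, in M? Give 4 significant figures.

[D]_eq = 0.01919 M

Q₀ = 0.2386 vs Keq = 5.732 ⇒ Q<K, forward
Step 1:
                    D           M
  I            0.0529     0.01262
  C          -0.04317     0.04317
  E          0.009733     0.05579
  solve Keq expr → x = 0.04317; check Q = 5.732
Then add 0.03144 M of D.
Step 2:
                    D           M
  I           0.04117     0.05579
  C          -0.02677     0.02677
  E            0.0144     0.08256
  solve Keq expr → x = 0.02677; check Q = 5.732
Then add 0.03223 M of D.
Step 3:
                    D           M
  I           0.04663     0.08256
  C          -0.02744     0.02744
  E           0.01919        0.11
  solve Keq expr → x = 0.02744; check Q = 5.732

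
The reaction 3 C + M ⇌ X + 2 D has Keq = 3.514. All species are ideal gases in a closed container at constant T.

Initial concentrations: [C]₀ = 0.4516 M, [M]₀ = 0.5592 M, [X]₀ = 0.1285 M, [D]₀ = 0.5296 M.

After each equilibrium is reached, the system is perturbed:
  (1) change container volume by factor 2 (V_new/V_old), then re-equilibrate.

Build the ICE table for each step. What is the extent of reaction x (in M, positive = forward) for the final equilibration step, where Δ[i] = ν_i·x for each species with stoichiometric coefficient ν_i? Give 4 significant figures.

Q₀ = 0.6998 vs Keq = 3.514 ⇒ Q<K, forward
Step 1:
                  C         M         X         D
  I          0.4516    0.5592    0.1285    0.5296
  C         -0.1244  -0.04145   0.04145    0.0829
  E          0.3272    0.5177      0.17    0.6125
  solve Keq expr → x = 0.04145; check Q = 3.514
Then change container volume by factor 2 (V_new/V_old).
Step 2:
                  C         M         X         D
  I          0.1636    0.2589   0.08498    0.3063
  C         0.02576  0.008586 -0.008586  -0.01717
  E          0.1894    0.2675   0.07639    0.2891
  solve Keq expr → x = -0.008586; check Q = 3.514

x = -0.008586 M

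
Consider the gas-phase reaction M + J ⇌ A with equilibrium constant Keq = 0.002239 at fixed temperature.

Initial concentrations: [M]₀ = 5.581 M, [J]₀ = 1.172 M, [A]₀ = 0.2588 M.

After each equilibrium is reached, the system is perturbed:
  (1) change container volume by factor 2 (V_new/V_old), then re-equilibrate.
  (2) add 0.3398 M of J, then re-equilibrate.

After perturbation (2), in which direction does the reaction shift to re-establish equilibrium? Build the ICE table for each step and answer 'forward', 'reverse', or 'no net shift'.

Q₀ = 0.03957 vs Keq = 0.002239 ⇒ Q>K, reverse
Step 1:
                    M           J           A
  Initial       5.581       1.172      0.2588
  Change       0.2404      0.2404     -0.2404
  Equil         5.821       1.412     0.01841
  solve Keq expr → x = -0.2404; check Q = 0.002239
Then change container volume by factor 2 (V_new/V_old).
Step 2:
                    M           J           A
  Initial       2.911      0.7062    0.009205
  Change     0.004565    0.004565   -0.004565
  Equil         2.915      0.7108    0.004639
  solve Keq expr → x = -0.004565; check Q = 0.002239
Then add 0.3398 M of J.
Step 3:
                    M           J           A
  Initial       2.915       1.051    0.004639
  Change    -0.002198   -0.002198    0.002198
  Equil         2.913       1.048    0.006838
  solve Keq expr → x = 0.002198; check Q = 0.002239

Direction: forward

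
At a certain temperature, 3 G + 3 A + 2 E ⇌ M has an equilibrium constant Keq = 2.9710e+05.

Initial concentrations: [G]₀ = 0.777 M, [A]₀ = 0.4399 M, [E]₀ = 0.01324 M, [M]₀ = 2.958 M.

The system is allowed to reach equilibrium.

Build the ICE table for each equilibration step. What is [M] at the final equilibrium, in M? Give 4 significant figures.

Q₀ = 4.2257e+05 vs Keq = 2.9710e+05 ⇒ Q>K, reverse
Step 1:
                    G           A           E           M
  Initial       0.777      0.4399     0.01324       2.958
  Change     0.003396    0.003396    0.002264   -0.001132
  Equil        0.7804      0.4433      0.0155       2.957
  solve Keq expr → x = -0.001132; check Q = 2.9710e+05

[M]_eq = 2.957 M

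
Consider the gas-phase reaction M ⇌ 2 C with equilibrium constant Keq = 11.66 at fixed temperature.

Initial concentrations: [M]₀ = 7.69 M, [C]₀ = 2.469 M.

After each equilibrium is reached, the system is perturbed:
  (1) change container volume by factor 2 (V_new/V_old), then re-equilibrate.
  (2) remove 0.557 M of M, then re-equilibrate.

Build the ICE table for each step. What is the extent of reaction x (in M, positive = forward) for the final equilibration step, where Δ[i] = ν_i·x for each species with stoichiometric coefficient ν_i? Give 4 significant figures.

Q₀ = 0.7927 vs Keq = 11.66 ⇒ Q<K, forward
Step 1:
                    M           C
  init           7.69       2.469
  Δ            -2.613       5.225
  eq            5.077       7.694
  solve Keq expr → x = 2.613; check Q = 11.66
Then change container volume by factor 2 (V_new/V_old).
Step 2:
                    M           C
  init          2.539       3.847
  Δ           -0.5089       1.018
  eq             2.03       4.865
  solve Keq expr → x = 0.5089; check Q = 11.66
Then remove 0.557 M of M.
Step 3:
                    M           C
  init          1.473       4.865
  Δ            0.2146     -0.4292
  eq            1.687       4.436
  solve Keq expr → x = -0.2146; check Q = 11.66

x = -0.2146 M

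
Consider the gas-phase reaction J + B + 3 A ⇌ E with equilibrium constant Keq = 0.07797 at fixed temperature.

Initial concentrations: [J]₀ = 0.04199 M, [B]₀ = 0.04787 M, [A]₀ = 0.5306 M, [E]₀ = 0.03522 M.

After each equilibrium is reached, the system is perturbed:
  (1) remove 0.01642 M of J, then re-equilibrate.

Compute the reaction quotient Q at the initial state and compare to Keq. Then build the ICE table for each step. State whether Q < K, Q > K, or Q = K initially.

Q₀ = 117.3 vs Keq = 0.07797 ⇒ Q>K, reverse
Step 1:
                   J          B          A          E
  Initial    0.04199    0.04787     0.5306    0.03522
  Change     0.03509    0.03509     0.1053   -0.03509
  Equil      0.07708    0.08296     0.6359 1.2820e-04
  solve Keq expr → x = -0.03509; check Q = 0.07797
Then remove 0.01642 M of J.
Step 2:
                   J          B          A          E
  Initial    0.06066    0.08296     0.6359 1.2820e-04
  Change  2.7191e-05 2.7191e-05 8.1573e-05 -2.7191e-05
  Equil      0.06069    0.08299      0.636 1.0100e-04
  solve Keq expr → x = -2.7191e-05; check Q = 0.07797

Q₀ = 117.3; Q > K (proceeds reverse)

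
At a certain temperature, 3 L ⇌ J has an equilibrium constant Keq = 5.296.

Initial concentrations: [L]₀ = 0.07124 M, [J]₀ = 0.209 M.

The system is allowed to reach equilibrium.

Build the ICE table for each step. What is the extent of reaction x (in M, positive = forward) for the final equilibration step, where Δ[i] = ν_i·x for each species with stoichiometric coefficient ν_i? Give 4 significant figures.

Q₀ = 578.1 vs Keq = 5.296 ⇒ Q>K, reverse
Step 1:
                    L           J
  init        0.07124       0.209
  Δ            0.2229    -0.07429
  eq           0.2941      0.1347
  solve Keq expr → x = -0.07429; check Q = 5.296

x = -0.07429 M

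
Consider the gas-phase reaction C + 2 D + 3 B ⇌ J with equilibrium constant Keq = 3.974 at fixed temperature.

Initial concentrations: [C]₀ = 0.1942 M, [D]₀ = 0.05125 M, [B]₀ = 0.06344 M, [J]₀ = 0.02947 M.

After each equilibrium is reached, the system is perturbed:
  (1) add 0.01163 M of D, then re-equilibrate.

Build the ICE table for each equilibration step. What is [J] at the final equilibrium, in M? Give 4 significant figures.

[J]_eq = 4.5982e-05 M

Q₀ = 2.2628e+05 vs Keq = 3.974 ⇒ Q>K, reverse
Step 1:
                  C         D         B         J
  Initial    0.1942   0.05125   0.06344   0.02947
  Change    0.02943   0.05886    0.0883  -0.02943
  Equil      0.2236    0.1101    0.1517 3.7647e-05
  solve Keq expr → x = -0.02943; check Q = 3.974
Then add 0.01163 M of D.
Step 2:
                  C         D         B         J
  Initial    0.2236    0.1217    0.1517 3.7647e-05
  Change  -8.3352e-06 -1.6670e-05 -2.5006e-05 8.3352e-06
  Equil      0.2236    0.1217    0.1517 4.5982e-05
  solve Keq expr → x = 8.3352e-06; check Q = 3.974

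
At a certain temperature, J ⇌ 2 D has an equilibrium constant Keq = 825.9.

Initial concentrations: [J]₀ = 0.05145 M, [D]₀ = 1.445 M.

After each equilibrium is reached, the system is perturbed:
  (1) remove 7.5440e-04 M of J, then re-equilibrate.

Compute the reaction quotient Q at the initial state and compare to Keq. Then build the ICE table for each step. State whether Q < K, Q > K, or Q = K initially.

Q₀ = 40.58; Q < K (proceeds forward)

Q₀ = 40.58 vs Keq = 825.9 ⇒ Q<K, forward
Step 1:
                    J           D
  I           0.05145       1.445
  C          -0.04857     0.09714
  E           0.00288       1.542
  solve Keq expr → x = 0.04857; check Q = 825.9
Then remove 7.5440e-04 M of J.
Step 2:
                    J           D
  I          0.002125       1.542
  C        7.4881e-04   -0.001498
  E          0.002874       1.541
  solve Keq expr → x = -7.4881e-04; check Q = 825.9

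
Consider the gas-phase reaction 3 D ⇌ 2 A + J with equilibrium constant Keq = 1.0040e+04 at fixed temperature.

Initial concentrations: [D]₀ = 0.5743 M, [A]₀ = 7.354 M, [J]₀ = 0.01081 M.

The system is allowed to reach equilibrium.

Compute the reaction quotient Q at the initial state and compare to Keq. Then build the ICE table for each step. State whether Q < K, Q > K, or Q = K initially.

Q₀ = 3.086 vs Keq = 1.0040e+04 ⇒ Q<K, forward
Step 1:
                    D           A           J
  I            0.5743       7.354     0.01081
  C           -0.4746      0.3164      0.1582
  E           0.09968        7.67       0.169
  solve Keq expr → x = 0.1582; check Q = 1.0040e+04

Q₀ = 3.086; Q < K (proceeds forward)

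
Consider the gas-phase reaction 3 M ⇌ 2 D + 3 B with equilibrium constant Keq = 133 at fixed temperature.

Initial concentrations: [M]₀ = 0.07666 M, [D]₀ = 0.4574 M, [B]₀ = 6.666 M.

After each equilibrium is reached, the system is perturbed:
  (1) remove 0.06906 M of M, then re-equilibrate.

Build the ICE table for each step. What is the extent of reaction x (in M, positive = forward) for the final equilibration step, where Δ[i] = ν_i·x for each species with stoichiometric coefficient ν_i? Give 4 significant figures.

Q₀ = 1.3756e+05 vs Keq = 133 ⇒ Q>K, reverse
Step 1:
                  M         D         B
  init      0.07666    0.4574     6.666
  Δ           0.365   -0.2434    -0.365
  eq         0.4417     0.214     6.301
  solve Keq expr → x = -0.1217; check Q = 133
Then remove 0.06906 M of M.
Step 2:
                  M         D         B
  init       0.3726     0.214     6.301
  Δ         0.03454  -0.02303  -0.03454
  eq         0.4072     0.191     6.266
  solve Keq expr → x = -0.01151; check Q = 133

x = -0.01151 M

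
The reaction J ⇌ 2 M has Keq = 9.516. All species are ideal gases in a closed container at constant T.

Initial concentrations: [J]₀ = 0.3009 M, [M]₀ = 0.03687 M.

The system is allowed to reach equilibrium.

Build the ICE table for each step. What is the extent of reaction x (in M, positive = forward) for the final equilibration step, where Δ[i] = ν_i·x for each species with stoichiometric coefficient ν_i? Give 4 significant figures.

x = 0.2667 M

Q₀ = 0.004518 vs Keq = 9.516 ⇒ Q<K, forward
Step 1:
                   J          M
  I           0.3009    0.03687
  C          -0.2667     0.5334
  E          0.03418     0.5703
  solve Keq expr → x = 0.2667; check Q = 9.516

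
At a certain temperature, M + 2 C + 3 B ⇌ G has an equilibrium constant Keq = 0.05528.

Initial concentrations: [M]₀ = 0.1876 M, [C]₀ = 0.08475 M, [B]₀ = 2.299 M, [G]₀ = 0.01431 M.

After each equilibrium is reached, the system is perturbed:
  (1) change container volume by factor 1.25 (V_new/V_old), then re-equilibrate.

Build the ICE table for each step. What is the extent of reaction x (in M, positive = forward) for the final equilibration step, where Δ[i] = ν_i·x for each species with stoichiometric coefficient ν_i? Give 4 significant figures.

x = -8.9531e-04 M

Q₀ = 0.874 vs Keq = 0.05528 ⇒ Q>K, reverse
Step 1:
                  M         C         B         G
  init       0.1876   0.08475     2.299   0.01431
  Δ          0.0126   0.02521   0.03781   -0.0126
  eq         0.2002      0.11     2.337  0.001707
  solve Keq expr → x = -0.0126; check Q = 0.05528
Then change container volume by factor 1.25 (V_new/V_old).
Step 2:
                  M         C         B         G
  init       0.1602   0.08796     1.869  0.001366
  Δ       8.9531e-04  0.001791  0.002686 -8.9531e-04
  eq         0.1611   0.08975     1.872 4.7062e-04
  solve Keq expr → x = -8.9531e-04; check Q = 0.05528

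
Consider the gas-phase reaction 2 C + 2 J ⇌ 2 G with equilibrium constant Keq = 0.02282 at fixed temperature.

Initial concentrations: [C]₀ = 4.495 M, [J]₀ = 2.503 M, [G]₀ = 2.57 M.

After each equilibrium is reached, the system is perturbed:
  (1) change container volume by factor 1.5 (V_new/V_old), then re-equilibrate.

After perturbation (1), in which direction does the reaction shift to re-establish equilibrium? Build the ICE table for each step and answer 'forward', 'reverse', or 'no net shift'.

Direction: reverse

Q₀ = 0.05218 vs Keq = 0.02282 ⇒ Q>K, reverse
Step 1:
                   C          J          G
  Initial      4.495      2.503       2.57
  Change      0.4107     0.4107    -0.4107
  Equil        4.906      2.914      2.159
  solve Keq expr → x = -0.2054; check Q = 0.02282
Then change container volume by factor 1.5 (V_new/V_old).
Step 2:
                   C          J          G
  Initial       3.27      1.942       1.44
  Change      0.2626     0.2626    -0.2626
  Equil        3.533      2.205      1.177
  solve Keq expr → x = -0.1313; check Q = 0.02282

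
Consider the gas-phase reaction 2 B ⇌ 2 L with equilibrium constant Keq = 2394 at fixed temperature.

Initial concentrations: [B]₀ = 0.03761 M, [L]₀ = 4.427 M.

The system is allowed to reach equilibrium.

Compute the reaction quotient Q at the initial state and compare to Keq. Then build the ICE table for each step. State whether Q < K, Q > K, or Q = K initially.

Q₀ = 1.3855e+04 vs Keq = 2394 ⇒ Q>K, reverse
Step 1:
                   B          L
  init       0.03761      4.427
  Δ          0.05181   -0.05181
  eq         0.08942      4.375
  solve Keq expr → x = -0.02591; check Q = 2394

Q₀ = 1.3855e+04; Q > K (proceeds reverse)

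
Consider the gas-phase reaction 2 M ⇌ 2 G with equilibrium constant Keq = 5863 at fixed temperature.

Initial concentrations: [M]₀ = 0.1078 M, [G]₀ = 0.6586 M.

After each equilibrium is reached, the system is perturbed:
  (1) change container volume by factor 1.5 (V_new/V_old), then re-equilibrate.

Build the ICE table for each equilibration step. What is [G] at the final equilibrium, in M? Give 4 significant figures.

Q₀ = 37.33 vs Keq = 5863 ⇒ Q<K, forward
Step 1:
                    M           G
  Initial      0.1078      0.6586
  Change     -0.09792     0.09792
  Equil       0.00988      0.7565
  solve Keq expr → x = 0.04896; check Q = 5863
Then change container volume by factor 1.5 (V_new/V_old).
Step 2:
                    M           G
  Initial    0.006587      0.5043
  Change            0           0
  Equil      0.006587      0.5043
  solve Keq expr → x = 0; check Q = 5863

[G]_eq = 0.5043 M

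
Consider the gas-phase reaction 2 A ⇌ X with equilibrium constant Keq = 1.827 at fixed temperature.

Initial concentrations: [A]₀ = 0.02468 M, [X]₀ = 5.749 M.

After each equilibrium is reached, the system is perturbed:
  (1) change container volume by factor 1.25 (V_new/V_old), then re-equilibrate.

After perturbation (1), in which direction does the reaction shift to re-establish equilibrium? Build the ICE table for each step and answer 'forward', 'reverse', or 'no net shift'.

Direction: reverse

Q₀ = 9438 vs Keq = 1.827 ⇒ Q>K, reverse
Step 1:
                    A           X
  Initial     0.02468       5.749
  Change         1.62     -0.8098
  Equil         1.644       4.939
  solve Keq expr → x = -0.8098; check Q = 1.827
Then change container volume by factor 1.25 (V_new/V_old).
Step 2:
                    A           X
  Initial       1.315       3.951
  Change        0.142    -0.07099
  Equil         1.457        3.88
  solve Keq expr → x = -0.07099; check Q = 1.827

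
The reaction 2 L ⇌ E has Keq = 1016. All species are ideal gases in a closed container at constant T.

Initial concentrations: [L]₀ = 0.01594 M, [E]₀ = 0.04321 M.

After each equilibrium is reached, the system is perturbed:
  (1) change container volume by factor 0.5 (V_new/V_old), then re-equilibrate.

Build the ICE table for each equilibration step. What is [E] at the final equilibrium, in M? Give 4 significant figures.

Q₀ = 170.1 vs Keq = 1016 ⇒ Q<K, forward
Step 1:
                   L          E
  Initial    0.01594    0.04321
  Change   -0.009084   0.004542
  Equil     0.006856    0.04775
  solve Keq expr → x = 0.004542; check Q = 1016
Then change container volume by factor 0.5 (V_new/V_old).
Step 2:
                   L          E
  Initial    0.01371     0.0955
  Change   -0.003917   0.001959
  Equil     0.009794    0.09746
  solve Keq expr → x = 0.001959; check Q = 1016

[E]_eq = 0.09746 M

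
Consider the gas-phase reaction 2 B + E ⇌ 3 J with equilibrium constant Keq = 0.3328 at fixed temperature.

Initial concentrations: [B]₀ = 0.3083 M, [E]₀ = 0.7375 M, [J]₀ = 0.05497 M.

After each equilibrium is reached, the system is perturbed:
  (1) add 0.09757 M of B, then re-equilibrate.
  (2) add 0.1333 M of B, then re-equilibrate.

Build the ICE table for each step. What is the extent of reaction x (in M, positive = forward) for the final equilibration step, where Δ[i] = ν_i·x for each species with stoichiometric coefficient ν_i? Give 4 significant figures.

Q₀ = 0.00237 vs Keq = 0.3328 ⇒ Q<K, forward
Step 1:
                   B          E          J
  init        0.3083     0.7375    0.05497
  Δ          -0.1044   -0.05222     0.1567
  eq          0.2039     0.6853     0.2116
  solve Keq expr → x = 0.05222; check Q = 0.3328
Then add 0.09757 M of B.
Step 2:
                   B          E          J
  init        0.3014     0.6853     0.2116
  Δ         -0.02891   -0.01446    0.04337
  eq          0.2725     0.6708      0.255
  solve Keq expr → x = 0.01446; check Q = 0.3328
Then add 0.1333 M of B.
Step 3:
                   B          E          J
  init        0.4058     0.6708      0.255
  Δ         -0.03635   -0.01817    0.05452
  eq          0.3695     0.6527     0.3095
  solve Keq expr → x = 0.01817; check Q = 0.3328

x = 0.01817 M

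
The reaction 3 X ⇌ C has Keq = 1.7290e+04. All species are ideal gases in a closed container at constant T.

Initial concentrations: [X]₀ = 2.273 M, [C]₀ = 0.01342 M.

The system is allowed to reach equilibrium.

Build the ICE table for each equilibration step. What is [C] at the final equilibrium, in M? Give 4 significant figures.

Q₀ = 0.001143 vs Keq = 1.7290e+04 ⇒ Q<K, forward
Step 1:
                  X         C
  Initial     2.273   0.01342
  Change     -2.238    0.7459
  Equil     0.03528    0.7593
  solve Keq expr → x = 0.7459; check Q = 1.7290e+04

[C]_eq = 0.7593 M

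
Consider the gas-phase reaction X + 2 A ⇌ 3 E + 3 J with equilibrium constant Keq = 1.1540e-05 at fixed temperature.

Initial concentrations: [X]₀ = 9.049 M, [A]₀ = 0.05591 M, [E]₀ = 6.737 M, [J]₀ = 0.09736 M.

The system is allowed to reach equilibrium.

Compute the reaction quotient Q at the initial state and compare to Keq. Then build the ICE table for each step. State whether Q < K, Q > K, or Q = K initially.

Q₀ = 9.976 vs Keq = 1.1540e-05 ⇒ Q>K, reverse
Step 1:
                    X           A           E           J
  Initial       9.049     0.05591       6.737     0.09736
  Change      0.03188     0.06376    -0.09564    -0.09564
  Equil         9.081      0.1197       6.641    0.001724
  solve Keq expr → x = -0.03188; check Q = 1.1540e-05

Q₀ = 9.976; Q > K (proceeds reverse)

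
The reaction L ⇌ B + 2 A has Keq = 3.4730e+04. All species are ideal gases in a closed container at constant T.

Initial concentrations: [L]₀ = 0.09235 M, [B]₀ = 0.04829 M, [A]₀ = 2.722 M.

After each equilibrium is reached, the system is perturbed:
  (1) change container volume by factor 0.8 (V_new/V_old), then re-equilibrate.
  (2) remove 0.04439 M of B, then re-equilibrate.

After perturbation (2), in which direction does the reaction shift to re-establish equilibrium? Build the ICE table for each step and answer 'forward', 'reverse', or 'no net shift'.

Q₀ = 3.874 vs Keq = 3.4730e+04 ⇒ Q<K, forward
Step 1:
                    L           B           A
  Initial     0.09235     0.04829       2.722
  Change     -0.09232     0.09232      0.1846
  Equil    3.4204e-05      0.1406       2.907
  solve Keq expr → x = 0.09232; check Q = 3.4730e+04
Then change container volume by factor 0.8 (V_new/V_old).
Step 2:
                    L           B           A
  Initial  4.2755e-05      0.1758       3.633
  Change   2.4039e-05 -2.4039e-05 -4.8078e-05
  Equil    6.6794e-05      0.1757       3.633
  solve Keq expr → x = -2.4039e-05; check Q = 3.4730e+04
Then remove 0.04439 M of B.
Step 3:
                    L           B           A
  Initial  6.6794e-05      0.1313       3.633
  Change  -1.6865e-05  1.6865e-05  3.3730e-05
  Equil    4.9929e-05      0.1314       3.633
  solve Keq expr → x = 1.6865e-05; check Q = 3.4730e+04

Direction: forward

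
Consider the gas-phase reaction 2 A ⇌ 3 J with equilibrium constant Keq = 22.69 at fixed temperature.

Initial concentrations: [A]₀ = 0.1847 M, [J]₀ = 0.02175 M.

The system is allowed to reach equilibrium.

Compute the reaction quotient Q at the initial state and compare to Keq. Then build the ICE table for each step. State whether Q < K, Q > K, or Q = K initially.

Q₀ = 3.0161e-04; Q < K (proceeds forward)

Q₀ = 3.0161e-04 vs Keq = 22.69 ⇒ Q<K, forward
Step 1:
                  A         J
  init       0.1847   0.02175
  Δ         -0.1572    0.2359
  eq        0.02745    0.2576
  solve Keq expr → x = 0.07862; check Q = 22.69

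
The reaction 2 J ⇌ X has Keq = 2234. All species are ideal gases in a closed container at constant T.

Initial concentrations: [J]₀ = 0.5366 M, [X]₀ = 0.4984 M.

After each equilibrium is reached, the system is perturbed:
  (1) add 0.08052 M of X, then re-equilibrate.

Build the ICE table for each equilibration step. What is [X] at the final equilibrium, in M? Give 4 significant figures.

[X]_eq = 0.8375 M

Q₀ = 1.731 vs Keq = 2234 ⇒ Q<K, forward
Step 1:
                    J           X
  Initial      0.5366      0.4984
  Change      -0.5182      0.2591
  Equil       0.01841      0.7575
  solve Keq expr → x = 0.2591; check Q = 2234
Then add 0.08052 M of X.
Step 2:
                    J           X
  Initial     0.01841       0.838
  Change   9.4849e-04 -4.7425e-04
  Equil       0.01936      0.8375
  solve Keq expr → x = -4.7425e-04; check Q = 2234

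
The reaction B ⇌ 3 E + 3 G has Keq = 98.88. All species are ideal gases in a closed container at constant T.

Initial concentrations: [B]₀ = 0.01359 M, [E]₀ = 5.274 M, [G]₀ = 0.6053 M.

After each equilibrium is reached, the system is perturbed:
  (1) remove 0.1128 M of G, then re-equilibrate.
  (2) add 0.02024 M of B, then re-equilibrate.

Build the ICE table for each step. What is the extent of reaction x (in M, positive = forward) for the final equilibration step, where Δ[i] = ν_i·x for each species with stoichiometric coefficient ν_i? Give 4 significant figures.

Q₀ = 2394 vs Keq = 98.88 ⇒ Q>K, reverse
Step 1:
                    B           E           G
  Initial     0.01359       5.274      0.6053
  Change      0.06918     -0.2075     -0.2075
  Equil       0.08277       5.066      0.3978
  solve Keq expr → x = -0.06918; check Q = 98.88
Then remove 0.1128 M of G.
Step 2:
                    B           E           G
  Initial     0.08277       5.066       0.285
  Change     -0.02263      0.0679      0.0679
  Equil       0.06014       5.134      0.3529
  solve Keq expr → x = 0.02263; check Q = 98.88
Then add 0.02024 M of B.
Step 3:
                    B           E           G
  Initial     0.08038       5.134      0.3529
  Change    -0.007337     0.02201     0.02201
  Equil       0.07304       5.156      0.3749
  solve Keq expr → x = 0.007337; check Q = 98.88

x = 0.007337 M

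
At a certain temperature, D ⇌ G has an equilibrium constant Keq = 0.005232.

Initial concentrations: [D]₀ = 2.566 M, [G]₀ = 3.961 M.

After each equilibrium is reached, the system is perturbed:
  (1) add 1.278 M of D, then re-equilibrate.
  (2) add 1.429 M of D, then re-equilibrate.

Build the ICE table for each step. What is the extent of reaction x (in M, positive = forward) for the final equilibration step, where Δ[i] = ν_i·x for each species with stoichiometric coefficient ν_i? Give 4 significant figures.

x = 0.007438 M

Q₀ = 1.544 vs Keq = 0.005232 ⇒ Q>K, reverse
Step 1:
                    D           G
  init          2.566       3.961
  Δ             3.927      -3.927
  eq            6.493     0.03397
  solve Keq expr → x = -3.927; check Q = 0.005232
Then add 1.278 M of D.
Step 2:
                    D           G
  init          7.771     0.03397
  Δ         -0.006652    0.006652
  eq            7.764     0.04062
  solve Keq expr → x = 0.006652; check Q = 0.005232
Then add 1.429 M of D.
Step 3:
                    D           G
  init          9.193     0.04062
  Δ         -0.007438    0.007438
  eq            9.186     0.04806
  solve Keq expr → x = 0.007438; check Q = 0.005232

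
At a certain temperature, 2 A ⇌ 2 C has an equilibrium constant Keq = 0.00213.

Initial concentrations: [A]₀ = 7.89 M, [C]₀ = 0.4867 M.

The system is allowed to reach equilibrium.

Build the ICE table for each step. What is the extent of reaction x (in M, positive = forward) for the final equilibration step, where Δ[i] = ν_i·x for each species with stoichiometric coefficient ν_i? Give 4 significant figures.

x = -0.05858 M

Q₀ = 0.003805 vs Keq = 0.00213 ⇒ Q>K, reverse
Step 1:
                  A         C
  init         7.89    0.4867
  Δ          0.1172   -0.1172
  eq          8.007    0.3695
  solve Keq expr → x = -0.05858; check Q = 0.00213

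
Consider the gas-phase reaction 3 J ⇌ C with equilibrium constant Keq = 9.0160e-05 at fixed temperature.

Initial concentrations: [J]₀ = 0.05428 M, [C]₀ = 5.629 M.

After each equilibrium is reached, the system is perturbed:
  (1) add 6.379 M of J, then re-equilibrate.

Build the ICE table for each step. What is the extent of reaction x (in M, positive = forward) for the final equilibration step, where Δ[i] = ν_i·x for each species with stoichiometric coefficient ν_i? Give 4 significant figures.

Q₀ = 3.5197e+04 vs Keq = 9.0160e-05 ⇒ Q>K, reverse
Step 1:
                   J          C
  Initial    0.05428      5.629
  Change       15.81     -5.269
  Equil        15.86     0.3598
  solve Keq expr → x = -5.269; check Q = 9.0160e-05
Then add 6.379 M of J.
Step 2:
                   J          C
  Initial      22.24     0.3598
  Change      -1.377      0.459
  Equil        20.86     0.8188
  solve Keq expr → x = 0.459; check Q = 9.0160e-05

x = 0.459 M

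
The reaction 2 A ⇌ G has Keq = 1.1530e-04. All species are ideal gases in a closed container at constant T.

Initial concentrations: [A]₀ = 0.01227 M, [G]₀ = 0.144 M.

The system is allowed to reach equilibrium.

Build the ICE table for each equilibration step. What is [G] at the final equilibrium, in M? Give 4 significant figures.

Q₀ = 956.5 vs Keq = 1.1530e-04 ⇒ Q>K, reverse
Step 1:
                   A          G
  init       0.01227      0.144
  Δ            0.288     -0.144
  eq          0.3002 1.0394e-05
  solve Keq expr → x = -0.144; check Q = 1.1530e-04

[G]_eq = 1.0394e-05 M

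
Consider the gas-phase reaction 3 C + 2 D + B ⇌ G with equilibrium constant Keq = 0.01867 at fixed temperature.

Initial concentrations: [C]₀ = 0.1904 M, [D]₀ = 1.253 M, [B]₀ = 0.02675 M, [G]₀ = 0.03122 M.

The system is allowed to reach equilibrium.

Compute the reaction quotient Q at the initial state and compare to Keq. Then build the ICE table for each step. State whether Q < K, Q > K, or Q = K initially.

Q₀ = 107.7 vs Keq = 0.01867 ⇒ Q>K, reverse
Step 1:
                    C           D           B           G
  init         0.1904       1.253     0.02675     0.03122
  Δ           0.09353     0.06235     0.03118    -0.03118
  eq           0.2839       1.315     0.05793  4.2830e-05
  solve Keq expr → x = -0.03118; check Q = 0.01867

Q₀ = 107.7; Q > K (proceeds reverse)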